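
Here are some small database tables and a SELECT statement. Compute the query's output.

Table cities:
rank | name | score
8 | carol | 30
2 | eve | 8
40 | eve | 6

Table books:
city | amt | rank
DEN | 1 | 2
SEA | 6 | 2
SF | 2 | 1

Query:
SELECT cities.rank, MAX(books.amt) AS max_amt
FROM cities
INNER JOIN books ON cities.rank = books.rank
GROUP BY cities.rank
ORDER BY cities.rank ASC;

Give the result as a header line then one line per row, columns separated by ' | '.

After JOIN books (2 rows):
cities.rank | cities.name | cities.score | books.city | books.amt | books.rank
2 | eve | 8 | DEN | 1 | 2
2 | eve | 8 | SEA | 6 | 2
After GROUP BY (1 rows):
cities.rank | max_amt
2 | 6
After ORDER BY (1 rows):
cities.rank | max_amt
2 | 6

== RESULT ==
cities.rank | max_amt
2 | 6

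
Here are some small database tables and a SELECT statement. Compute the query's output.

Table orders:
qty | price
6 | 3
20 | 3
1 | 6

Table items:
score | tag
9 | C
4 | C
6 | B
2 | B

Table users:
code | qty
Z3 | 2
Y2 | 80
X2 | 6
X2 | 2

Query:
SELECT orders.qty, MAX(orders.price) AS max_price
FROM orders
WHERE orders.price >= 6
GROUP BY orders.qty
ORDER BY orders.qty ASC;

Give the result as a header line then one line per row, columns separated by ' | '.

After WHERE (1 rows):
orders.qty | orders.price
1 | 6
After GROUP BY (1 rows):
orders.qty | max_price
1 | 6
After ORDER BY (1 rows):
orders.qty | max_price
1 | 6

== RESULT ==
orders.qty | max_price
1 | 6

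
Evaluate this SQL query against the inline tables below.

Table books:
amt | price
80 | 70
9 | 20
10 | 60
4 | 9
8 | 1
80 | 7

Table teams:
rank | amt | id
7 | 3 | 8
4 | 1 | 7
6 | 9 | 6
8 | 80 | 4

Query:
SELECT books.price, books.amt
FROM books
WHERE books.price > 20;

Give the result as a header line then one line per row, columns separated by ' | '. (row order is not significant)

== RESULT ==
books.price | books.amt
70 | 80
60 | 10

Derivation:
After WHERE (2 rows):
books.amt | books.price
80 | 70
10 | 60
After SELECT (2 rows):
books.price | books.amt
70 | 80
60 | 10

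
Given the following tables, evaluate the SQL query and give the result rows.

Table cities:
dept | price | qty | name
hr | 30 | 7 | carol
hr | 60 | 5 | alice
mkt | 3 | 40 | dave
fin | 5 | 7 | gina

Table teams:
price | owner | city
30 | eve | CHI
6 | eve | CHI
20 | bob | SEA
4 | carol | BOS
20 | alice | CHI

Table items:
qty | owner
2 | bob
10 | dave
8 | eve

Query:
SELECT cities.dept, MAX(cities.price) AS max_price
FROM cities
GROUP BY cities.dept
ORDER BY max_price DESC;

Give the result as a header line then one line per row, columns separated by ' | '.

After GROUP BY (3 rows):
cities.dept | max_price
hr | 60
mkt | 3
fin | 5
After ORDER BY (3 rows):
cities.dept | max_price
hr | 60
fin | 5
mkt | 3

== RESULT ==
cities.dept | max_price
hr | 60
fin | 5
mkt | 3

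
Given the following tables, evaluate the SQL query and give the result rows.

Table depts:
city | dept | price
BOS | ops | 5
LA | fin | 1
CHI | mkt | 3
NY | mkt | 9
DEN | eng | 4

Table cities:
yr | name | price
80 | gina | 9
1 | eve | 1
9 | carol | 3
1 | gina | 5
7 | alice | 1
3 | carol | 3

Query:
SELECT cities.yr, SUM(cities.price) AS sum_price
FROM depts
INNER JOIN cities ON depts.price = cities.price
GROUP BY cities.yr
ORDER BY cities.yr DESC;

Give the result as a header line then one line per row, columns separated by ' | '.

After JOIN cities (6 rows):
depts.city | depts.dept | depts.price | cities.yr | cities.name | cities.price
BOS | ops | 5 | 1 | gina | 5
LA | fin | 1 | 1 | eve | 1
LA | fin | 1 | 7 | alice | 1
CHI | mkt | 3 | 9 | carol | 3
CHI | mkt | 3 | 3 | carol | 3
NY | mkt | 9 | 80 | gina | 9
After GROUP BY (5 rows):
cities.yr | sum_price
1 | 6
7 | 1
9 | 3
3 | 3
80 | 9
After ORDER BY (5 rows):
cities.yr | sum_price
80 | 9
9 | 3
7 | 1
3 | 3
1 | 6

== RESULT ==
cities.yr | sum_price
80 | 9
9 | 3
7 | 1
3 | 3
1 | 6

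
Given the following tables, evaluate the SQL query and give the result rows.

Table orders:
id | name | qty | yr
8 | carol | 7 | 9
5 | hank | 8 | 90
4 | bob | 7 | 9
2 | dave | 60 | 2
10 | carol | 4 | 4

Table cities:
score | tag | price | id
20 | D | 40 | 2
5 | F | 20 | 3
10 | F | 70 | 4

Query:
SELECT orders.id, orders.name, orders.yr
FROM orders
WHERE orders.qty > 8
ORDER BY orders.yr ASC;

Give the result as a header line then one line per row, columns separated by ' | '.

After WHERE (1 rows):
orders.id | orders.name | orders.qty | orders.yr
2 | dave | 60 | 2
After SELECT (1 rows):
orders.id | orders.name | orders.yr
2 | dave | 2
After ORDER BY (1 rows):
orders.id | orders.name | orders.yr
2 | dave | 2

== RESULT ==
orders.id | orders.name | orders.yr
2 | dave | 2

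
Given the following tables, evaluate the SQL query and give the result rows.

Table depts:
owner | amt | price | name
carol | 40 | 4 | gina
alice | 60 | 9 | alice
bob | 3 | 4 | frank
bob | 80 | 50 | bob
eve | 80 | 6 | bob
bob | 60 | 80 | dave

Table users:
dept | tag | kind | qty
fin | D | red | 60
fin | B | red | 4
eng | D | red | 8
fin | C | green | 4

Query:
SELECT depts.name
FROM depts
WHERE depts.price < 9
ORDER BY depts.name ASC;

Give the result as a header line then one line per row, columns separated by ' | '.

After WHERE (3 rows):
depts.owner | depts.amt | depts.price | depts.name
carol | 40 | 4 | gina
bob | 3 | 4 | frank
eve | 80 | 6 | bob
After SELECT (3 rows):
depts.name
gina
frank
bob
After ORDER BY (3 rows):
depts.name
bob
frank
gina

== RESULT ==
depts.name
bob
frank
gina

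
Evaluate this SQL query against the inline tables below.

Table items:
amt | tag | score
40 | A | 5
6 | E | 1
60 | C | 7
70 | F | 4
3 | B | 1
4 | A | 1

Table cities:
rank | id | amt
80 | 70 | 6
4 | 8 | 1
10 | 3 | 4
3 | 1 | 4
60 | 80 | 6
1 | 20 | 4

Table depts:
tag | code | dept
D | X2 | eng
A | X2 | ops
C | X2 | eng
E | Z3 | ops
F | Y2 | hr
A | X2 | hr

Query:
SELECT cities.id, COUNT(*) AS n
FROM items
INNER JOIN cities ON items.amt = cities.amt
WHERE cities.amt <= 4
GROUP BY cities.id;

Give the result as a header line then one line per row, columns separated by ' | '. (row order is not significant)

After JOIN cities (5 rows):
items.amt | items.tag | items.score | cities.rank | cities.id | cities.amt
6 | E | 1 | 80 | 70 | 6
6 | E | 1 | 60 | 80 | 6
4 | A | 1 | 10 | 3 | 4
4 | A | 1 | 3 | 1 | 4
4 | A | 1 | 1 | 20 | 4
After WHERE (3 rows):
items.amt | items.tag | items.score | cities.rank | cities.id | cities.amt
4 | A | 1 | 10 | 3 | 4
4 | A | 1 | 3 | 1 | 4
4 | A | 1 | 1 | 20 | 4
After GROUP BY (3 rows):
cities.id | n
3 | 1
1 | 1
20 | 1

== RESULT ==
cities.id | n
3 | 1
1 | 1
20 | 1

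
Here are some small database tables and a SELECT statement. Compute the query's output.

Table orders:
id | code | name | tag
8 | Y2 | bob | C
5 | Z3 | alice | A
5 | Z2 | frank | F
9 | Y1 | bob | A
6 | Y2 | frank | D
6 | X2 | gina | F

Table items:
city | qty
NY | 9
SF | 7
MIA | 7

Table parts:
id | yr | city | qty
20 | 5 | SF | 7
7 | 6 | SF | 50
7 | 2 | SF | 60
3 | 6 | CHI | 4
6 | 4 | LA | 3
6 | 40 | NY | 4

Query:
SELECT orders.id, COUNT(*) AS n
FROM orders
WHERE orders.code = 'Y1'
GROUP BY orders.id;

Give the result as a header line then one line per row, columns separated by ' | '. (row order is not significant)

After WHERE (1 rows):
orders.id | orders.code | orders.name | orders.tag
9 | Y1 | bob | A
After GROUP BY (1 rows):
orders.id | n
9 | 1

== RESULT ==
orders.id | n
9 | 1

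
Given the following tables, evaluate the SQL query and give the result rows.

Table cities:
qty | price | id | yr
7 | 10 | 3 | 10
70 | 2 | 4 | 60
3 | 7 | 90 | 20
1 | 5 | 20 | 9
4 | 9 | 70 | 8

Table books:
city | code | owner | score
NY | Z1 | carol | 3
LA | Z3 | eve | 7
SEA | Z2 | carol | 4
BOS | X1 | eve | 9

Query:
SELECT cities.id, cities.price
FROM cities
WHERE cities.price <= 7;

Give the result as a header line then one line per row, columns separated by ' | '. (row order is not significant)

After WHERE (3 rows):
cities.qty | cities.price | cities.id | cities.yr
70 | 2 | 4 | 60
3 | 7 | 90 | 20
1 | 5 | 20 | 9
After SELECT (3 rows):
cities.id | cities.price
4 | 2
90 | 7
20 | 5

== RESULT ==
cities.id | cities.price
4 | 2
90 | 7
20 | 5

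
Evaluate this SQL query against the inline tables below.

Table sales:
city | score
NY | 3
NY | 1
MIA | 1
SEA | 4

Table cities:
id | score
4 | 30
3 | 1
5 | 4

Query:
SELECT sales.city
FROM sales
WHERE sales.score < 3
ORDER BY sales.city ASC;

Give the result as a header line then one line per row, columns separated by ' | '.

== RESULT ==
sales.city
MIA
NY

Derivation:
After WHERE (2 rows):
sales.city | sales.score
NY | 1
MIA | 1
After SELECT (2 rows):
sales.city
NY
MIA
After ORDER BY (2 rows):
sales.city
MIA
NY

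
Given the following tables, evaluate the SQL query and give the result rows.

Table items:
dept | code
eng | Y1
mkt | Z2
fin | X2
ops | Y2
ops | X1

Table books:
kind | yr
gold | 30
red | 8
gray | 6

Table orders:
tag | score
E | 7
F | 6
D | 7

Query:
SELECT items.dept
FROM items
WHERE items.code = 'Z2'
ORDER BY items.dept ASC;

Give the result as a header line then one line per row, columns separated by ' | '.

== RESULT ==
items.dept
mkt

Derivation:
After WHERE (1 rows):
items.dept | items.code
mkt | Z2
After SELECT (1 rows):
items.dept
mkt
After ORDER BY (1 rows):
items.dept
mkt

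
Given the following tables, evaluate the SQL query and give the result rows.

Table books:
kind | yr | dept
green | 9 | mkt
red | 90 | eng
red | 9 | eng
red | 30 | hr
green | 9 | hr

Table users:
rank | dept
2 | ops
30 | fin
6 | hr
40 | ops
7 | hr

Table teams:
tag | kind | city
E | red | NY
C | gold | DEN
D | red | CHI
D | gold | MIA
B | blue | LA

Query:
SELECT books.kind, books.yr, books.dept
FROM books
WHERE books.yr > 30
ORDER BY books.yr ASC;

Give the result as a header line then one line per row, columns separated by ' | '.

After WHERE (1 rows):
books.kind | books.yr | books.dept
red | 90 | eng
After SELECT (1 rows):
books.kind | books.yr | books.dept
red | 90 | eng
After ORDER BY (1 rows):
books.kind | books.yr | books.dept
red | 90 | eng

== RESULT ==
books.kind | books.yr | books.dept
red | 90 | eng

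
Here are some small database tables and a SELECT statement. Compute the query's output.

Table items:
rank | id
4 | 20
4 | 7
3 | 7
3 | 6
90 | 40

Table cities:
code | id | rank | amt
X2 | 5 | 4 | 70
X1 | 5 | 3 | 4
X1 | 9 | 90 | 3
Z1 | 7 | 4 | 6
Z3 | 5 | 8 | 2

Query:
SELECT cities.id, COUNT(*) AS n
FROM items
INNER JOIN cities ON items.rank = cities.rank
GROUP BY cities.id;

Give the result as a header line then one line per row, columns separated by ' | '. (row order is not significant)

After JOIN cities (7 rows):
items.rank | items.id | cities.code | cities.id | cities.rank | cities.amt
4 | 20 | X2 | 5 | 4 | 70
4 | 20 | Z1 | 7 | 4 | 6
4 | 7 | X2 | 5 | 4 | 70
4 | 7 | Z1 | 7 | 4 | 6
3 | 7 | X1 | 5 | 3 | 4
3 | 6 | X1 | 5 | 3 | 4
90 | 40 | X1 | 9 | 90 | 3
After GROUP BY (3 rows):
cities.id | n
5 | 4
7 | 2
9 | 1

== RESULT ==
cities.id | n
5 | 4
7 | 2
9 | 1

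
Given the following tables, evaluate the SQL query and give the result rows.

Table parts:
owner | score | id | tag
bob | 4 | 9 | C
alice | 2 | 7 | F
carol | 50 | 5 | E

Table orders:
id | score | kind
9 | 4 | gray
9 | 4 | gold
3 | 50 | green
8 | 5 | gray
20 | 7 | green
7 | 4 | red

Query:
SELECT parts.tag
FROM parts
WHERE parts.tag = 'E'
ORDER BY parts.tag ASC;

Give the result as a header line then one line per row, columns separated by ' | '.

== RESULT ==
parts.tag
E

Derivation:
After WHERE (1 rows):
parts.owner | parts.score | parts.id | parts.tag
carol | 50 | 5 | E
After SELECT (1 rows):
parts.tag
E
After ORDER BY (1 rows):
parts.tag
E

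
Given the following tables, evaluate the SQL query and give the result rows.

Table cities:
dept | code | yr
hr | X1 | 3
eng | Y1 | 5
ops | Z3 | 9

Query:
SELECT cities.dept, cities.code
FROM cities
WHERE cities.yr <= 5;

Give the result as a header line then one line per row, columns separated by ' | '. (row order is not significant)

== RESULT ==
cities.dept | cities.code
hr | X1
eng | Y1

Derivation:
After WHERE (2 rows):
cities.dept | cities.code | cities.yr
hr | X1 | 3
eng | Y1 | 5
After SELECT (2 rows):
cities.dept | cities.code
hr | X1
eng | Y1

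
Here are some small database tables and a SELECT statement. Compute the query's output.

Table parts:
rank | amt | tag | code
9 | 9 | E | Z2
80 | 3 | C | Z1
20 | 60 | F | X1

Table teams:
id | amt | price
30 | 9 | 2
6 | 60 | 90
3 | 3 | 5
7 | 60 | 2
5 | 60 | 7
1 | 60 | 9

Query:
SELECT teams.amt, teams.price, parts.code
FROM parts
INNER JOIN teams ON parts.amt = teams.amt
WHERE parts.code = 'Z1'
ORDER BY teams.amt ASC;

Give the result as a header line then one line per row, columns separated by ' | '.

After JOIN teams (6 rows):
parts.rank | parts.amt | parts.tag | parts.code | teams.id | teams.amt | teams.price
9 | 9 | E | Z2 | 30 | 9 | 2
80 | 3 | C | Z1 | 3 | 3 | 5
20 | 60 | F | X1 | 6 | 60 | 90
20 | 60 | F | X1 | 7 | 60 | 2
20 | 60 | F | X1 | 5 | 60 | 7
20 | 60 | F | X1 | 1 | 60 | 9
After WHERE (1 rows):
parts.rank | parts.amt | parts.tag | parts.code | teams.id | teams.amt | teams.price
80 | 3 | C | Z1 | 3 | 3 | 5
After SELECT (1 rows):
teams.amt | teams.price | parts.code
3 | 5 | Z1
After ORDER BY (1 rows):
teams.amt | teams.price | parts.code
3 | 5 | Z1

== RESULT ==
teams.amt | teams.price | parts.code
3 | 5 | Z1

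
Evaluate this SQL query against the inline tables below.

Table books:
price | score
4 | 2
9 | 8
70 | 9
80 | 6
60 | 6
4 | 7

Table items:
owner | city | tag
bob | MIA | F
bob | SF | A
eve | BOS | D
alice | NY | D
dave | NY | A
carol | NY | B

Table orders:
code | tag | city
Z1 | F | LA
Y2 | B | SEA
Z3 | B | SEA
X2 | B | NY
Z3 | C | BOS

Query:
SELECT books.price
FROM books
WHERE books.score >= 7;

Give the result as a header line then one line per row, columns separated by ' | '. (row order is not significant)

== RESULT ==
books.price
9
70
4

Derivation:
After WHERE (3 rows):
books.price | books.score
9 | 8
70 | 9
4 | 7
After SELECT (3 rows):
books.price
9
70
4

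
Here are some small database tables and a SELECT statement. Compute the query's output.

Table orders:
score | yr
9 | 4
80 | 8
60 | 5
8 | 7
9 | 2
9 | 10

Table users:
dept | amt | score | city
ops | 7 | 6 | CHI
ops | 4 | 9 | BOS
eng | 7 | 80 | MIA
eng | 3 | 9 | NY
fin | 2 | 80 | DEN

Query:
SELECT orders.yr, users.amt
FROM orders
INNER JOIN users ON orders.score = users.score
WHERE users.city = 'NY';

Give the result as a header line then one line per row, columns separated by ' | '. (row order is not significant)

After JOIN users (8 rows):
orders.score | orders.yr | users.dept | users.amt | users.score | users.city
9 | 4 | ops | 4 | 9 | BOS
9 | 4 | eng | 3 | 9 | NY
80 | 8 | eng | 7 | 80 | MIA
80 | 8 | fin | 2 | 80 | DEN
9 | 2 | ops | 4 | 9 | BOS
9 | 2 | eng | 3 | 9 | NY
9 | 10 | ops | 4 | 9 | BOS
9 | 10 | eng | 3 | 9 | NY
After WHERE (3 rows):
orders.score | orders.yr | users.dept | users.amt | users.score | users.city
9 | 4 | eng | 3 | 9 | NY
9 | 2 | eng | 3 | 9 | NY
9 | 10 | eng | 3 | 9 | NY
After SELECT (3 rows):
orders.yr | users.amt
4 | 3
2 | 3
10 | 3

== RESULT ==
orders.yr | users.amt
4 | 3
2 | 3
10 | 3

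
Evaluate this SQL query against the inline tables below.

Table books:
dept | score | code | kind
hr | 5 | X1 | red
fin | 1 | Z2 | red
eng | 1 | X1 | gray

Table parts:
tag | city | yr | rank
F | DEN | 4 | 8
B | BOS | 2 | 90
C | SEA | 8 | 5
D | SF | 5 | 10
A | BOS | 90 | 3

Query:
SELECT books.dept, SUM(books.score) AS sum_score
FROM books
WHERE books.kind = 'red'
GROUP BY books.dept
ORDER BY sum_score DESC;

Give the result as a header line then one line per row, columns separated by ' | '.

== RESULT ==
books.dept | sum_score
hr | 5
fin | 1

Derivation:
After WHERE (2 rows):
books.dept | books.score | books.code | books.kind
hr | 5 | X1 | red
fin | 1 | Z2 | red
After GROUP BY (2 rows):
books.dept | sum_score
hr | 5
fin | 1
After ORDER BY (2 rows):
books.dept | sum_score
hr | 5
fin | 1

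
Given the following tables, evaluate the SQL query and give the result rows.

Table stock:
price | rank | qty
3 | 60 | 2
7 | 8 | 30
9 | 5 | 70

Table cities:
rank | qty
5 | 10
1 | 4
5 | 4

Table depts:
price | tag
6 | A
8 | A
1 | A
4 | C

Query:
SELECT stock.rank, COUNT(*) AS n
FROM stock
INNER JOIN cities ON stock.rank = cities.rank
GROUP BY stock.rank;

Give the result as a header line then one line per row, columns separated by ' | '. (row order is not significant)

After JOIN cities (2 rows):
stock.price | stock.rank | stock.qty | cities.rank | cities.qty
9 | 5 | 70 | 5 | 10
9 | 5 | 70 | 5 | 4
After GROUP BY (1 rows):
stock.rank | n
5 | 2

== RESULT ==
stock.rank | n
5 | 2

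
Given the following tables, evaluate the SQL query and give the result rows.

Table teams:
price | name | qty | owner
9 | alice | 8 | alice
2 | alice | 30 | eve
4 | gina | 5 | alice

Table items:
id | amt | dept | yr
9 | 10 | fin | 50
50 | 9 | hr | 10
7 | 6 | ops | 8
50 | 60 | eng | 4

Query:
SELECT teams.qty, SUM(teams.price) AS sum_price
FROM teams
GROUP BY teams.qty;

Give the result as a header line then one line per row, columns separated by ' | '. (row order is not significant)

After GROUP BY (3 rows):
teams.qty | sum_price
8 | 9
30 | 2
5 | 4

== RESULT ==
teams.qty | sum_price
8 | 9
30 | 2
5 | 4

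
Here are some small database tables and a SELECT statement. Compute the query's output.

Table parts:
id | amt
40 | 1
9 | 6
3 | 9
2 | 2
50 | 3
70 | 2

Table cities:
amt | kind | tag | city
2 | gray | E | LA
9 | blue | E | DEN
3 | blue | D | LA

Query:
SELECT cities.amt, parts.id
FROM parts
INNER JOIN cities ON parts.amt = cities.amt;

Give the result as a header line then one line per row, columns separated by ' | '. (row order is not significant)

After JOIN cities (4 rows):
parts.id | parts.amt | cities.amt | cities.kind | cities.tag | cities.city
3 | 9 | 9 | blue | E | DEN
2 | 2 | 2 | gray | E | LA
50 | 3 | 3 | blue | D | LA
70 | 2 | 2 | gray | E | LA
After SELECT (4 rows):
cities.amt | parts.id
9 | 3
2 | 2
3 | 50
2 | 70

== RESULT ==
cities.amt | parts.id
9 | 3
2 | 2
3 | 50
2 | 70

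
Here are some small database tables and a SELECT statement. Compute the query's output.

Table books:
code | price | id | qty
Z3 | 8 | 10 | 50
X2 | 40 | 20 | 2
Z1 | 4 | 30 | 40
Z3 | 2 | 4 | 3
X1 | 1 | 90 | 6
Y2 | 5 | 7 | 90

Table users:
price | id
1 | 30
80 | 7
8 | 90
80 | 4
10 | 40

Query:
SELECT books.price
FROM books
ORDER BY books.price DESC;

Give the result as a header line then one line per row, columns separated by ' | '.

== RESULT ==
books.price
40
8
5
4
2
1

Derivation:
After SELECT (6 rows):
books.price
8
40
4
2
1
5
After ORDER BY (6 rows):
books.price
40
8
5
4
2
1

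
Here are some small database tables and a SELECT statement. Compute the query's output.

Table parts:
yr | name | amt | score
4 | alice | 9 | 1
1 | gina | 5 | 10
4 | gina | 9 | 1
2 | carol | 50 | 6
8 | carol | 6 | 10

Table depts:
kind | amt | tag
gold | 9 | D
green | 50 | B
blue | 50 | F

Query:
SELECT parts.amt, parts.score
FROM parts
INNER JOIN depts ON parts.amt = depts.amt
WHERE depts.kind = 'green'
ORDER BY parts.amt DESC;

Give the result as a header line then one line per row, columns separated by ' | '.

After JOIN depts (4 rows):
parts.yr | parts.name | parts.amt | parts.score | depts.kind | depts.amt | depts.tag
4 | alice | 9 | 1 | gold | 9 | D
4 | gina | 9 | 1 | gold | 9 | D
2 | carol | 50 | 6 | green | 50 | B
2 | carol | 50 | 6 | blue | 50 | F
After WHERE (1 rows):
parts.yr | parts.name | parts.amt | parts.score | depts.kind | depts.amt | depts.tag
2 | carol | 50 | 6 | green | 50 | B
After SELECT (1 rows):
parts.amt | parts.score
50 | 6
After ORDER BY (1 rows):
parts.amt | parts.score
50 | 6

== RESULT ==
parts.amt | parts.score
50 | 6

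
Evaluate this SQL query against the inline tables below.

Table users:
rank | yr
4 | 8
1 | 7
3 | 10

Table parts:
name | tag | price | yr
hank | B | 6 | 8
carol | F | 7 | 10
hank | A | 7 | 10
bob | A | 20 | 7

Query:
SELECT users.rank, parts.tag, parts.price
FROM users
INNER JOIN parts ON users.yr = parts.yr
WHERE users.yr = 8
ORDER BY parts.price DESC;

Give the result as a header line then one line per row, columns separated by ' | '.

== RESULT ==
users.rank | parts.tag | parts.price
4 | B | 6

Derivation:
After JOIN parts (4 rows):
users.rank | users.yr | parts.name | parts.tag | parts.price | parts.yr
4 | 8 | hank | B | 6 | 8
1 | 7 | bob | A | 20 | 7
3 | 10 | carol | F | 7 | 10
3 | 10 | hank | A | 7 | 10
After WHERE (1 rows):
users.rank | users.yr | parts.name | parts.tag | parts.price | parts.yr
4 | 8 | hank | B | 6 | 8
After SELECT (1 rows):
users.rank | parts.tag | parts.price
4 | B | 6
After ORDER BY (1 rows):
users.rank | parts.tag | parts.price
4 | B | 6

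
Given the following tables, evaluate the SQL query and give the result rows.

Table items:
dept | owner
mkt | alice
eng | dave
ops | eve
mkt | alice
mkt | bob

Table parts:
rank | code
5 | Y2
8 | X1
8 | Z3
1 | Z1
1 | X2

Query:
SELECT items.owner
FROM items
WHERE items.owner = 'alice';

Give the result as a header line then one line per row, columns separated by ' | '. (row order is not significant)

After WHERE (2 rows):
items.dept | items.owner
mkt | alice
mkt | alice
After SELECT (2 rows):
items.owner
alice
alice

== RESULT ==
items.owner
alice
alice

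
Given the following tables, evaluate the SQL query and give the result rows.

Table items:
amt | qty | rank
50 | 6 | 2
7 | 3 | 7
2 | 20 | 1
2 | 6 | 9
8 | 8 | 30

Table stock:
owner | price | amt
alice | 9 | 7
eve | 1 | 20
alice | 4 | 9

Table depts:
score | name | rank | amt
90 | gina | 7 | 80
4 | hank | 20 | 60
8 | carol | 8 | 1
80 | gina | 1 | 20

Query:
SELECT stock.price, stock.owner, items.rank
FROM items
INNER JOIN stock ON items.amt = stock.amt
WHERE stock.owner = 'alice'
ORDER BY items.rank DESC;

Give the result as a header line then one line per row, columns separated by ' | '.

== RESULT ==
stock.price | stock.owner | items.rank
9 | alice | 7

Derivation:
After JOIN stock (1 rows):
items.amt | items.qty | items.rank | stock.owner | stock.price | stock.amt
7 | 3 | 7 | alice | 9 | 7
After WHERE (1 rows):
items.amt | items.qty | items.rank | stock.owner | stock.price | stock.amt
7 | 3 | 7 | alice | 9 | 7
After SELECT (1 rows):
stock.price | stock.owner | items.rank
9 | alice | 7
After ORDER BY (1 rows):
stock.price | stock.owner | items.rank
9 | alice | 7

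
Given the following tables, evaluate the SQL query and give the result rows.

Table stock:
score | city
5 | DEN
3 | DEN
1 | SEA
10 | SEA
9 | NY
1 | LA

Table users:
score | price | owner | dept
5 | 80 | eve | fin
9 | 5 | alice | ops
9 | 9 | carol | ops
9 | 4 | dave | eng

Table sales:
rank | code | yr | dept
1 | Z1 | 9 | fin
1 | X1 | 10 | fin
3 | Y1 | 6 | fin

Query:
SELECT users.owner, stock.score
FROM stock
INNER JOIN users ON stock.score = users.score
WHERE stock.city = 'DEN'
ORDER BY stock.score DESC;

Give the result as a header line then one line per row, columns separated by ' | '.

== RESULT ==
users.owner | stock.score
eve | 5

Derivation:
After JOIN users (4 rows):
stock.score | stock.city | users.score | users.price | users.owner | users.dept
5 | DEN | 5 | 80 | eve | fin
9 | NY | 9 | 5 | alice | ops
9 | NY | 9 | 9 | carol | ops
9 | NY | 9 | 4 | dave | eng
After WHERE (1 rows):
stock.score | stock.city | users.score | users.price | users.owner | users.dept
5 | DEN | 5 | 80 | eve | fin
After SELECT (1 rows):
users.owner | stock.score
eve | 5
After ORDER BY (1 rows):
users.owner | stock.score
eve | 5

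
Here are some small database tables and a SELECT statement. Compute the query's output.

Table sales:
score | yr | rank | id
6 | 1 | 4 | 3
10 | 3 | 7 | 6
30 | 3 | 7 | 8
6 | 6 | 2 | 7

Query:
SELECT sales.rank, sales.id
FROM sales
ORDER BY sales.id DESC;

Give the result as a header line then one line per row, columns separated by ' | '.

== RESULT ==
sales.rank | sales.id
7 | 8
2 | 7
7 | 6
4 | 3

Derivation:
After SELECT (4 rows):
sales.rank | sales.id
4 | 3
7 | 6
7 | 8
2 | 7
After ORDER BY (4 rows):
sales.rank | sales.id
7 | 8
2 | 7
7 | 6
4 | 3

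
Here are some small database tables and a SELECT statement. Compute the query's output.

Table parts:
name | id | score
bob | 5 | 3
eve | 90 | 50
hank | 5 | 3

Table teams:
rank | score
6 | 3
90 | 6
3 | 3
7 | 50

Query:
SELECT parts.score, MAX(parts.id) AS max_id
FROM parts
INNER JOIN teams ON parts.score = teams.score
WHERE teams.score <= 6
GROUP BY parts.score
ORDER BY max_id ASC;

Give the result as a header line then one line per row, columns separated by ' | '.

== RESULT ==
parts.score | max_id
3 | 5

Derivation:
After JOIN teams (5 rows):
parts.name | parts.id | parts.score | teams.rank | teams.score
bob | 5 | 3 | 6 | 3
bob | 5 | 3 | 3 | 3
eve | 90 | 50 | 7 | 50
hank | 5 | 3 | 6 | 3
hank | 5 | 3 | 3 | 3
After WHERE (4 rows):
parts.name | parts.id | parts.score | teams.rank | teams.score
bob | 5 | 3 | 6 | 3
bob | 5 | 3 | 3 | 3
hank | 5 | 3 | 6 | 3
hank | 5 | 3 | 3 | 3
After GROUP BY (1 rows):
parts.score | max_id
3 | 5
After ORDER BY (1 rows):
parts.score | max_id
3 | 5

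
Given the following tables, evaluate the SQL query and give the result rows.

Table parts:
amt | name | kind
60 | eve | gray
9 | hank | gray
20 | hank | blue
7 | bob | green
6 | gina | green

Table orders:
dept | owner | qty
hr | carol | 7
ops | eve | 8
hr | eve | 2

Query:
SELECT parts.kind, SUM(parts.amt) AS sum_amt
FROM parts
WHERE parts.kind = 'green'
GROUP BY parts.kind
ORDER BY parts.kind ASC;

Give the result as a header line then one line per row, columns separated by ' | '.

After WHERE (2 rows):
parts.amt | parts.name | parts.kind
7 | bob | green
6 | gina | green
After GROUP BY (1 rows):
parts.kind | sum_amt
green | 13
After ORDER BY (1 rows):
parts.kind | sum_amt
green | 13

== RESULT ==
parts.kind | sum_amt
green | 13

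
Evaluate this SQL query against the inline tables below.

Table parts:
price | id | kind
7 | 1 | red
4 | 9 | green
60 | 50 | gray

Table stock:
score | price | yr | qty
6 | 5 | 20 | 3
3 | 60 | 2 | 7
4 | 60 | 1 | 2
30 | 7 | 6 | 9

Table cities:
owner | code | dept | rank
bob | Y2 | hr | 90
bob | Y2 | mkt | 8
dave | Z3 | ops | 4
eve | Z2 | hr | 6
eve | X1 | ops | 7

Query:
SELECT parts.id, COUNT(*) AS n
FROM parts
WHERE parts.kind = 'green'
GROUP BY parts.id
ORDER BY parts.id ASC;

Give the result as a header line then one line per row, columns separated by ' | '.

== RESULT ==
parts.id | n
9 | 1

Derivation:
After WHERE (1 rows):
parts.price | parts.id | parts.kind
4 | 9 | green
After GROUP BY (1 rows):
parts.id | n
9 | 1
After ORDER BY (1 rows):
parts.id | n
9 | 1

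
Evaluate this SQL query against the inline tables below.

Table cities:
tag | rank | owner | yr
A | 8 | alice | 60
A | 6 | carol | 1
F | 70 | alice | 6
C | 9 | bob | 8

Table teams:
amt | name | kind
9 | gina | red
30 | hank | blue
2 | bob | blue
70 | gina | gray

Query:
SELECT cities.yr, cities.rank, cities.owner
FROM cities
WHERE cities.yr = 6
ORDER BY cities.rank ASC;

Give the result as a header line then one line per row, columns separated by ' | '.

After WHERE (1 rows):
cities.tag | cities.rank | cities.owner | cities.yr
F | 70 | alice | 6
After SELECT (1 rows):
cities.yr | cities.rank | cities.owner
6 | 70 | alice
After ORDER BY (1 rows):
cities.yr | cities.rank | cities.owner
6 | 70 | alice

== RESULT ==
cities.yr | cities.rank | cities.owner
6 | 70 | alice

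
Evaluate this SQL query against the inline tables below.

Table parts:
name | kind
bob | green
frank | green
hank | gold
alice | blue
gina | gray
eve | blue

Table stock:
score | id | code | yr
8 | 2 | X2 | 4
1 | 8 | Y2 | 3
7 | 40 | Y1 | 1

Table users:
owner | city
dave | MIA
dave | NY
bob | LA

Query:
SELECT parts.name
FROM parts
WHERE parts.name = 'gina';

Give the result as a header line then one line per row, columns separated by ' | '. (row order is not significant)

After WHERE (1 rows):
parts.name | parts.kind
gina | gray
After SELECT (1 rows):
parts.name
gina

== RESULT ==
parts.name
gina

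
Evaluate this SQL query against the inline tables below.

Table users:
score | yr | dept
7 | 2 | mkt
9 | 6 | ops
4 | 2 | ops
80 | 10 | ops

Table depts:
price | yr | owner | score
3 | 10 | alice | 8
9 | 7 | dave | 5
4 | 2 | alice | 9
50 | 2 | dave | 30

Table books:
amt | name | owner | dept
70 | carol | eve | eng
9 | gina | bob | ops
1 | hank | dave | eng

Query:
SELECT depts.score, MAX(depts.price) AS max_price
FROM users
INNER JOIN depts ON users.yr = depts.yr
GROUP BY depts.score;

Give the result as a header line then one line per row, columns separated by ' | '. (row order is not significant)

After JOIN depts (5 rows):
users.score | users.yr | users.dept | depts.price | depts.yr | depts.owner | depts.score
7 | 2 | mkt | 4 | 2 | alice | 9
7 | 2 | mkt | 50 | 2 | dave | 30
4 | 2 | ops | 4 | 2 | alice | 9
4 | 2 | ops | 50 | 2 | dave | 30
80 | 10 | ops | 3 | 10 | alice | 8
After GROUP BY (3 rows):
depts.score | max_price
9 | 4
30 | 50
8 | 3

== RESULT ==
depts.score | max_price
9 | 4
30 | 50
8 | 3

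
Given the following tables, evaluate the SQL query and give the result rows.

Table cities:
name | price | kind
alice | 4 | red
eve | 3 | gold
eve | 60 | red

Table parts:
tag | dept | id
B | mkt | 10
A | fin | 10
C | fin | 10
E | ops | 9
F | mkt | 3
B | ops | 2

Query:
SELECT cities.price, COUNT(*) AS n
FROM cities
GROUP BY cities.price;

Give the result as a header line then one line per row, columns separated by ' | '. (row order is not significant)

== RESULT ==
cities.price | n
4 | 1
3 | 1
60 | 1

Derivation:
After GROUP BY (3 rows):
cities.price | n
4 | 1
3 | 1
60 | 1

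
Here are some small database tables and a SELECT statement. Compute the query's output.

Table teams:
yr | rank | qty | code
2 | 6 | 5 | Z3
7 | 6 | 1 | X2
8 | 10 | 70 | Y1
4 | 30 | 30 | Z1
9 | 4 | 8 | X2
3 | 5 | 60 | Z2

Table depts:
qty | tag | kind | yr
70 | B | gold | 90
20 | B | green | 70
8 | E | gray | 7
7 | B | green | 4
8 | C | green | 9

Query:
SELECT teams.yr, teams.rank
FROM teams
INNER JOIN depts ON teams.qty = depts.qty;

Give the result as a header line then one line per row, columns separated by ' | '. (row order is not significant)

== RESULT ==
teams.yr | teams.rank
8 | 10
9 | 4
9 | 4

Derivation:
After JOIN depts (3 rows):
teams.yr | teams.rank | teams.qty | teams.code | depts.qty | depts.tag | depts.kind | depts.yr
8 | 10 | 70 | Y1 | 70 | B | gold | 90
9 | 4 | 8 | X2 | 8 | E | gray | 7
9 | 4 | 8 | X2 | 8 | C | green | 9
After SELECT (3 rows):
teams.yr | teams.rank
8 | 10
9 | 4
9 | 4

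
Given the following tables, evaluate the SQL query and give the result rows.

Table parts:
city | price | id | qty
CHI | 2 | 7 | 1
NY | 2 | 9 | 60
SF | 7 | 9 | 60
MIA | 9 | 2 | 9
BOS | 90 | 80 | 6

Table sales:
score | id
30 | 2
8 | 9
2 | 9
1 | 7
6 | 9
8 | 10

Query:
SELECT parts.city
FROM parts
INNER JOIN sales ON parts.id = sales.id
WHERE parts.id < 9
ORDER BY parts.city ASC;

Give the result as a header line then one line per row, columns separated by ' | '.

After JOIN sales (8 rows):
parts.city | parts.price | parts.id | parts.qty | sales.score | sales.id
CHI | 2 | 7 | 1 | 1 | 7
NY | 2 | 9 | 60 | 8 | 9
NY | 2 | 9 | 60 | 2 | 9
NY | 2 | 9 | 60 | 6 | 9
SF | 7 | 9 | 60 | 8 | 9
SF | 7 | 9 | 60 | 2 | 9
SF | 7 | 9 | 60 | 6 | 9
MIA | 9 | 2 | 9 | 30 | 2
After WHERE (2 rows):
parts.city | parts.price | parts.id | parts.qty | sales.score | sales.id
CHI | 2 | 7 | 1 | 1 | 7
MIA | 9 | 2 | 9 | 30 | 2
After SELECT (2 rows):
parts.city
CHI
MIA
After ORDER BY (2 rows):
parts.city
CHI
MIA

== RESULT ==
parts.city
CHI
MIA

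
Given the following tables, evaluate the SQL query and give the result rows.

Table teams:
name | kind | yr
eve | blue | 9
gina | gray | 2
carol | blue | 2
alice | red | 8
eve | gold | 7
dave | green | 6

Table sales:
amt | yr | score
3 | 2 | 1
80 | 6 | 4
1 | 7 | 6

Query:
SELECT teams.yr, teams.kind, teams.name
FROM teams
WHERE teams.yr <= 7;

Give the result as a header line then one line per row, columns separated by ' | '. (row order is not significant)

After WHERE (4 rows):
teams.name | teams.kind | teams.yr
gina | gray | 2
carol | blue | 2
eve | gold | 7
dave | green | 6
After SELECT (4 rows):
teams.yr | teams.kind | teams.name
2 | gray | gina
2 | blue | carol
7 | gold | eve
6 | green | dave

== RESULT ==
teams.yr | teams.kind | teams.name
2 | gray | gina
2 | blue | carol
7 | gold | eve
6 | green | dave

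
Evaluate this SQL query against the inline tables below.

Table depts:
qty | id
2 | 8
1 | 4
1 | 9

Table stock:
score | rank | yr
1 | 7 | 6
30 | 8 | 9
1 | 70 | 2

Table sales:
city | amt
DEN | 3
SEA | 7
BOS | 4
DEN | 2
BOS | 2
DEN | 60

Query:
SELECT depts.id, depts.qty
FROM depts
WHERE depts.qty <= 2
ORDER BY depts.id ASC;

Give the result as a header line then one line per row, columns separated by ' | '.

== RESULT ==
depts.id | depts.qty
4 | 1
8 | 2
9 | 1

Derivation:
After WHERE (3 rows):
depts.qty | depts.id
2 | 8
1 | 4
1 | 9
After SELECT (3 rows):
depts.id | depts.qty
8 | 2
4 | 1
9 | 1
After ORDER BY (3 rows):
depts.id | depts.qty
4 | 1
8 | 2
9 | 1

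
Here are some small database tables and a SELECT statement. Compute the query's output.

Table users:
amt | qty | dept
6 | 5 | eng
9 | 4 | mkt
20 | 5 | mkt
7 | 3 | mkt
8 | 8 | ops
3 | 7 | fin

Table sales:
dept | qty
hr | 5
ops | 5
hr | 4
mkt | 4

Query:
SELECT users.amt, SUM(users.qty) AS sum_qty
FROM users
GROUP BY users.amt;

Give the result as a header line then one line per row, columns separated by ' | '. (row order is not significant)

After GROUP BY (6 rows):
users.amt | sum_qty
6 | 5
9 | 4
20 | 5
7 | 3
8 | 8
3 | 7

== RESULT ==
users.amt | sum_qty
6 | 5
9 | 4
20 | 5
7 | 3
8 | 8
3 | 7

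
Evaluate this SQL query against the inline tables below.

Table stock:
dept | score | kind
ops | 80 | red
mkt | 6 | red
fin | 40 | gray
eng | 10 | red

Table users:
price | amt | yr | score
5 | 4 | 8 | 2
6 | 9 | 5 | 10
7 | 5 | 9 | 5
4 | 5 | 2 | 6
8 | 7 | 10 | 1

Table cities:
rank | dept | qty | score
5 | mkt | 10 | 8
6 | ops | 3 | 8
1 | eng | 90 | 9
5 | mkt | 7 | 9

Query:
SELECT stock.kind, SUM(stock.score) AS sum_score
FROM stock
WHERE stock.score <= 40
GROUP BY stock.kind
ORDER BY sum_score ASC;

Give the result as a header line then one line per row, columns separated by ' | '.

== RESULT ==
stock.kind | sum_score
red | 16
gray | 40

Derivation:
After WHERE (3 rows):
stock.dept | stock.score | stock.kind
mkt | 6 | red
fin | 40 | gray
eng | 10 | red
After GROUP BY (2 rows):
stock.kind | sum_score
red | 16
gray | 40
After ORDER BY (2 rows):
stock.kind | sum_score
red | 16
gray | 40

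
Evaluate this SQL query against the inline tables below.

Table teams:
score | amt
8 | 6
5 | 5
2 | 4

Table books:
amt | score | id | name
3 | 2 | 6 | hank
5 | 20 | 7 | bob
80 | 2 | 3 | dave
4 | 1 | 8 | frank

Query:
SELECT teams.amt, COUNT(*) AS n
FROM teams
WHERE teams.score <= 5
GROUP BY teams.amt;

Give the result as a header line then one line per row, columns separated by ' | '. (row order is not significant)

After WHERE (2 rows):
teams.score | teams.amt
5 | 5
2 | 4
After GROUP BY (2 rows):
teams.amt | n
5 | 1
4 | 1

== RESULT ==
teams.amt | n
5 | 1
4 | 1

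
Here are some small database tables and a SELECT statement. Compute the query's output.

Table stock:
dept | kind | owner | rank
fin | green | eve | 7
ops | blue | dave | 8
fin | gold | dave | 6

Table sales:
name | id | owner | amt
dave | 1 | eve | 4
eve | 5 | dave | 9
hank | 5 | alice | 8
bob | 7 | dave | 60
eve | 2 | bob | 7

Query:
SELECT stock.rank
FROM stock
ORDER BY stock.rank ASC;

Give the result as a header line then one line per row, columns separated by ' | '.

After SELECT (3 rows):
stock.rank
7
8
6
After ORDER BY (3 rows):
stock.rank
6
7
8

== RESULT ==
stock.rank
6
7
8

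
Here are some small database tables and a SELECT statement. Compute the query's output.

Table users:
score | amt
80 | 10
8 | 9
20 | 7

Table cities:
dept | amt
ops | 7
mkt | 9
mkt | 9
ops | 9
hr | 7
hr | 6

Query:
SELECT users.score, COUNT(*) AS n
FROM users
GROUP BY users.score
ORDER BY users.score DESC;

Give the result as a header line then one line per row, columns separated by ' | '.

After GROUP BY (3 rows):
users.score | n
80 | 1
8 | 1
20 | 1
After ORDER BY (3 rows):
users.score | n
80 | 1
20 | 1
8 | 1

== RESULT ==
users.score | n
80 | 1
20 | 1
8 | 1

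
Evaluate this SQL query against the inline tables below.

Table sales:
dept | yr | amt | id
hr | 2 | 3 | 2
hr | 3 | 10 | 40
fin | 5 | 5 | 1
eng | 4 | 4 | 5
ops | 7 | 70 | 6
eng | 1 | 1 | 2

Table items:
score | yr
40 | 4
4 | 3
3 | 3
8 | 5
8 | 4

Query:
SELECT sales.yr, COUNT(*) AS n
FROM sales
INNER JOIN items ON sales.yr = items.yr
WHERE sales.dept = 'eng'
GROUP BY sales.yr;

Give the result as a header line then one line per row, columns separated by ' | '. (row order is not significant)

After JOIN items (5 rows):
sales.dept | sales.yr | sales.amt | sales.id | items.score | items.yr
hr | 3 | 10 | 40 | 4 | 3
hr | 3 | 10 | 40 | 3 | 3
fin | 5 | 5 | 1 | 8 | 5
eng | 4 | 4 | 5 | 40 | 4
eng | 4 | 4 | 5 | 8 | 4
After WHERE (2 rows):
sales.dept | sales.yr | sales.amt | sales.id | items.score | items.yr
eng | 4 | 4 | 5 | 40 | 4
eng | 4 | 4 | 5 | 8 | 4
After GROUP BY (1 rows):
sales.yr | n
4 | 2

== RESULT ==
sales.yr | n
4 | 2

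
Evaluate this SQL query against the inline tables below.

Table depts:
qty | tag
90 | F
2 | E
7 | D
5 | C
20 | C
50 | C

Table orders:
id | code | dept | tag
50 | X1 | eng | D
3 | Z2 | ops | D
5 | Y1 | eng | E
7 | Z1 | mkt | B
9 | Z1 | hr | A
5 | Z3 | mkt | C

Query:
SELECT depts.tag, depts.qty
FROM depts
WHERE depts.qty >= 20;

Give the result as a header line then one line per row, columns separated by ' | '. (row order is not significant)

== RESULT ==
depts.tag | depts.qty
F | 90
C | 20
C | 50

Derivation:
After WHERE (3 rows):
depts.qty | depts.tag
90 | F
20 | C
50 | C
After SELECT (3 rows):
depts.tag | depts.qty
F | 90
C | 20
C | 50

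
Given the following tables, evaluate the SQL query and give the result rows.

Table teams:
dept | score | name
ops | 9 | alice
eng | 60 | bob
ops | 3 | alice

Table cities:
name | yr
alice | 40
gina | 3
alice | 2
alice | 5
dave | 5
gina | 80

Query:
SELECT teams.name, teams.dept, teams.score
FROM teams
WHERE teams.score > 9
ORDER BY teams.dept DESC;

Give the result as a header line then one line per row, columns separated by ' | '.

After WHERE (1 rows):
teams.dept | teams.score | teams.name
eng | 60 | bob
After SELECT (1 rows):
teams.name | teams.dept | teams.score
bob | eng | 60
After ORDER BY (1 rows):
teams.name | teams.dept | teams.score
bob | eng | 60

== RESULT ==
teams.name | teams.dept | teams.score
bob | eng | 60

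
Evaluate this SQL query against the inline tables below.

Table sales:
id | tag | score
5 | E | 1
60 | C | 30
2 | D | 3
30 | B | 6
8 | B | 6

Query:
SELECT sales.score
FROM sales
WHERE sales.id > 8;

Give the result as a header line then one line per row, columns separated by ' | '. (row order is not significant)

After WHERE (2 rows):
sales.id | sales.tag | sales.score
60 | C | 30
30 | B | 6
After SELECT (2 rows):
sales.score
30
6

== RESULT ==
sales.score
30
6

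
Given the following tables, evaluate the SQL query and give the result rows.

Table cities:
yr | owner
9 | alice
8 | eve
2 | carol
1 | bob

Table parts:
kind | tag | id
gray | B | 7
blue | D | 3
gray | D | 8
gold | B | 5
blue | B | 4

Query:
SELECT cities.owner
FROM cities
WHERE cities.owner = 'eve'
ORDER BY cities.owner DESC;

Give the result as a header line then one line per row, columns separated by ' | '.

== RESULT ==
cities.owner
eve

Derivation:
After WHERE (1 rows):
cities.yr | cities.owner
8 | eve
After SELECT (1 rows):
cities.owner
eve
After ORDER BY (1 rows):
cities.owner
eve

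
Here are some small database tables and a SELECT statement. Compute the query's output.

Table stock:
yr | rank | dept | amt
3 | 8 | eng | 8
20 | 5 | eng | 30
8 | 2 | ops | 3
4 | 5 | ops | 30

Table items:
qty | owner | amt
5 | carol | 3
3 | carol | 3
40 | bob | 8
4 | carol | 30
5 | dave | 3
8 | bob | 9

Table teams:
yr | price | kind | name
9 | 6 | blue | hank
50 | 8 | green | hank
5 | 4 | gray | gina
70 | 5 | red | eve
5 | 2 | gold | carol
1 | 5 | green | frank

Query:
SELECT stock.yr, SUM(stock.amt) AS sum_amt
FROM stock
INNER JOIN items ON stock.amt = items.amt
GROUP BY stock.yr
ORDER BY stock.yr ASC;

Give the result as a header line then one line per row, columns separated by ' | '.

After JOIN items (6 rows):
stock.yr | stock.rank | stock.dept | stock.amt | items.qty | items.owner | items.amt
3 | 8 | eng | 8 | 40 | bob | 8
20 | 5 | eng | 30 | 4 | carol | 30
8 | 2 | ops | 3 | 5 | carol | 3
8 | 2 | ops | 3 | 3 | carol | 3
8 | 2 | ops | 3 | 5 | dave | 3
4 | 5 | ops | 30 | 4 | carol | 30
After GROUP BY (4 rows):
stock.yr | sum_amt
3 | 8
20 | 30
8 | 9
4 | 30
After ORDER BY (4 rows):
stock.yr | sum_amt
3 | 8
4 | 30
8 | 9
20 | 30

== RESULT ==
stock.yr | sum_amt
3 | 8
4 | 30
8 | 9
20 | 30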